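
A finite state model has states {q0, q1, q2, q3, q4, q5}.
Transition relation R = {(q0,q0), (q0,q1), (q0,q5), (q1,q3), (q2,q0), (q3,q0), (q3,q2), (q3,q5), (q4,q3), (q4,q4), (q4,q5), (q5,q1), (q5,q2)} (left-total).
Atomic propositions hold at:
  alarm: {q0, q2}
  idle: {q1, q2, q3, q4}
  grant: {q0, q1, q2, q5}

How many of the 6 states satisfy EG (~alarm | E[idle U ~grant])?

4

Sat(~alarm) = {q1, q3, q4, q5}
Sat(~grant) = {q3, q4}
E[idle U ~grant]: least fixpoint, start Z0 = Sat(~grant) = {q3, q4}, add states in Sat(idle) with some successor in Z. Z1 = {q1, q3, q4}; fixed.
Sat(E[idle U ~grant]) = {q1, q3, q4}
Sat(~alarm | E[idle U ~grant]) = {q1, q3, q4, q5}
EG (~alarm | E[idle U ~grant]): greatest fixpoint, start Z0 = {q1, q3, q4, q5}, keep only states in Sat with some successor in Z. Already a fixed point.
Sat(EG (~alarm | E[idle U ~grant])) = {q1, q3, q4, q5}
|Sat(EG (~alarm | E[idle U ~grant]))| = |{q1, q3, q4, q5}| = 4.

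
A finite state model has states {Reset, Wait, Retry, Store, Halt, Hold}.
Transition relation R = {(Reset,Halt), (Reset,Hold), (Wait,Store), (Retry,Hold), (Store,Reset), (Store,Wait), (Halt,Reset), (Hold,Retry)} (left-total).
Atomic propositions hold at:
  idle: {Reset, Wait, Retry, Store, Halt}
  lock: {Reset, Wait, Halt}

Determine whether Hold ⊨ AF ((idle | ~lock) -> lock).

Sat(~lock) = {Retry, Store, Hold}
Sat(idle | ~lock) = {Reset, Wait, Retry, Store, Halt, Hold}
Sat((idle | ~lock) -> lock) = {Reset, Wait, Halt}
AF ((idle | ~lock) -> lock): least fixpoint, start Z0 = {Reset, Wait, Halt}, add states with every successor in Z. Z1 = {Reset, Wait, Store, Halt}; fixed.
Sat(AF ((idle | ~lock) -> lock)) = {Reset, Wait, Store, Halt}
Hold ∉ Sat(AF ((idle | ~lock) -> lock)) = {Reset, Wait, Store, Halt}, so the formula does not hold at Hold.

No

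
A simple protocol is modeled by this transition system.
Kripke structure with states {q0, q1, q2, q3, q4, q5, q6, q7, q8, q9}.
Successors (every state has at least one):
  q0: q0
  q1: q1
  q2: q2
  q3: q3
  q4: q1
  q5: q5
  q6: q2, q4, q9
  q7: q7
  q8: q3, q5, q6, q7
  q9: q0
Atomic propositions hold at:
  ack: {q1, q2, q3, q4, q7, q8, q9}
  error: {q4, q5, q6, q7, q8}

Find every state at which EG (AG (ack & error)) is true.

Sat(ack & error) = {q4, q7, q8}
AG (ack & error): greatest fixpoint, start Z0 = {q4, q7, q8}, keep only states in Sat with every successor in Z. Z1 = {q7}; fixed.
Sat(AG (ack & error)) = {q7}
EG (AG (ack & error)): greatest fixpoint, start Z0 = {q7}, keep only states in Sat with some successor in Z. Already a fixed point.
Sat(EG (AG (ack & error))) = {q7}

{q7}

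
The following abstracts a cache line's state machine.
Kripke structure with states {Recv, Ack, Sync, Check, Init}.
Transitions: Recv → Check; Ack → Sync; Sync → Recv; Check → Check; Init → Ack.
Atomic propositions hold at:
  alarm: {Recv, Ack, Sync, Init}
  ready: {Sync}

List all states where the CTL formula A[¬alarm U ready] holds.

{Sync}

Sat(¬alarm) = {Check}
A[¬alarm U ready]: least fixpoint, start Z0 = Sat(ready) = {Sync}, add states in Sat(¬alarm) with every successor in Z. Already a fixed point.
Sat(A[¬alarm U ready]) = {Sync}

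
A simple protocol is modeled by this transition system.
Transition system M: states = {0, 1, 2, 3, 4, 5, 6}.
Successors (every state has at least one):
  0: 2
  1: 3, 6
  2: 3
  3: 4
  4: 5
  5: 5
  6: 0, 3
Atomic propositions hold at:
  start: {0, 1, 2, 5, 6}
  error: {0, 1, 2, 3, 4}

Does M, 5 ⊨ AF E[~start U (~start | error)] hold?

Sat(~start) = {3, 4}
Sat(~start | error) = {0, 1, 2, 3, 4}
E[~start U (~start | error)]: least fixpoint, start Z0 = Sat((~start | error)) = {0, 1, 2, 3, 4}, add states in Sat(~start) with some successor in Z. Already a fixed point.
Sat(E[~start U (~start | error)]) = {0, 1, 2, 3, 4}
AF E[~start U (~start | error)]: least fixpoint, start Z0 = {0, 1, 2, 3, 4}, add states with every successor in Z. Z1 = {0, 1, 2, 3, 4, 6}; fixed.
Sat(AF E[~start U (~start | error)]) = {0, 1, 2, 3, 4, 6}
5 ∉ Sat(AF E[~start U (~start | error)]) = {0, 1, 2, 3, 4, 6}, so the formula does not hold at 5.

No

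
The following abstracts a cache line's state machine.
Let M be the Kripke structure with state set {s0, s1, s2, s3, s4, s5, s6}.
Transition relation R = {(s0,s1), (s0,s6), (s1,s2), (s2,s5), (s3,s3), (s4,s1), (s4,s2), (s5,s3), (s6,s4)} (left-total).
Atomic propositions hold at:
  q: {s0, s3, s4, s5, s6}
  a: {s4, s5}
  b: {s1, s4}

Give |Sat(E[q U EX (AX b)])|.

1

Sat(AX b) = {s : every successor in {s1, s4}} = {s6}
Sat(EX (AX b)) = {s : some successor in {s6}} = {s0}
E[q U EX (AX b)]: least fixpoint, start Z0 = Sat(EX (AX b)) = {s0}, add states in Sat(q) with some successor in Z. Already a fixed point.
Sat(E[q U EX (AX b)]) = {s0}
|Sat(E[q U EX (AX b)])| = |{s0}| = 1.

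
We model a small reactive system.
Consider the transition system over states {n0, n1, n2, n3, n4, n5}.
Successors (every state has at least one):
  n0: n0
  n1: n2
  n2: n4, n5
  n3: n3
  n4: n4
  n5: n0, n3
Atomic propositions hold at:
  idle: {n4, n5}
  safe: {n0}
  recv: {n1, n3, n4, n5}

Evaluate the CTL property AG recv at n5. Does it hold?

No

AG recv: greatest fixpoint, start Z0 = {n1, n3, n4, n5}, keep only states in Sat with every successor in Z. Z1 = {n3, n4}; fixed.
Sat(AG recv) = {n3, n4}
n5 ∉ Sat(AG recv) = {n3, n4}, so the formula does not hold at n5.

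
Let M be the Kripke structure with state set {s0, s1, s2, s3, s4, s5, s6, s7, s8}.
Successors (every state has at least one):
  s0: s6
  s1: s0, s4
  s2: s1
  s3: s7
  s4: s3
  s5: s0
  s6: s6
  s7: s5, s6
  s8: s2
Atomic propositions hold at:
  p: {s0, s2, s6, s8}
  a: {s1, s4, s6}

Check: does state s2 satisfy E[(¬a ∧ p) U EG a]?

Sat(¬a) = {s0, s2, s3, s5, s7, s8}
Sat(¬a ∧ p) = {s0, s2, s8}
EG a: greatest fixpoint, start Z0 = {s1, s4, s6}, keep only states in Sat with some successor in Z. Z1 = {s1, s6}; Z2 = {s6}; fixed.
Sat(EG a) = {s6}
E[(¬a ∧ p) U EG a]: least fixpoint, start Z0 = Sat(EG a) = {s6}, add states in Sat(¬a ∧ p) with some successor in Z. Z1 = {s0, s6}; fixed.
Sat(E[(¬a ∧ p) U EG a]) = {s0, s6}
s2 ∉ Sat(E[(¬a ∧ p) U EG a]) = {s0, s6}, so the formula does not hold at s2.

No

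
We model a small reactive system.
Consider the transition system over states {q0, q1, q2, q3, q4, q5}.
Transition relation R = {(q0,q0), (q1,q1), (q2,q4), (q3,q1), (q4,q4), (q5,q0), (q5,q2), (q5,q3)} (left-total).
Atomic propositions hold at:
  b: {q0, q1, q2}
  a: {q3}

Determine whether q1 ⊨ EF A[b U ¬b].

Sat(¬b) = {q3, q4, q5}
A[b U ¬b]: least fixpoint, start Z0 = Sat(¬b) = {q3, q4, q5}, add states in Sat(b) with every successor in Z. Z1 = {q2, q3, q4, q5}; fixed.
Sat(A[b U ¬b]) = {q2, q3, q4, q5}
EF A[b U ¬b]: least fixpoint, start Z0 = {q2, q3, q4, q5}, add states with some successor in Z. Already a fixed point.
Sat(EF A[b U ¬b]) = {q2, q3, q4, q5}
q1 ∉ Sat(EF A[b U ¬b]) = {q2, q3, q4, q5}, so the formula does not hold at q1.

No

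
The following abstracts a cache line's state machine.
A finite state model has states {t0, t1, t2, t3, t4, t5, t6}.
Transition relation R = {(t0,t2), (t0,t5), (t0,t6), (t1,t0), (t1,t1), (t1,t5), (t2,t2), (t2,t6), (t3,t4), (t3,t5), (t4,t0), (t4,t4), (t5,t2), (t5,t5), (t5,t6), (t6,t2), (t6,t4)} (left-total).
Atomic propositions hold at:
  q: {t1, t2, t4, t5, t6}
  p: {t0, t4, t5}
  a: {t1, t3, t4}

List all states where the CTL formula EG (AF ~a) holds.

Sat(~a) = {t0, t2, t5, t6}
AF ~a: least fixpoint, start Z0 = {t0, t2, t5, t6}, add states with every successor in Z. Already a fixed point.
Sat(AF ~a) = {t0, t2, t5, t6}
EG (AF ~a): greatest fixpoint, start Z0 = {t0, t2, t5, t6}, keep only states in Sat with some successor in Z. Already a fixed point.
Sat(EG (AF ~a)) = {t0, t2, t5, t6}

{t0, t2, t5, t6}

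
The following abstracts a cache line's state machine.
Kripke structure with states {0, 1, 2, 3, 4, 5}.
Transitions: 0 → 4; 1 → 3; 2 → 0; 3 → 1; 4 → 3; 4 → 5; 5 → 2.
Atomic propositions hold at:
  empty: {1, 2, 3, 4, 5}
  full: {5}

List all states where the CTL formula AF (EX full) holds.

Sat(EX full) = {s : some successor in {5}} = {4}
AF (EX full): least fixpoint, start Z0 = {4}, add states with every successor in Z. Z1 = {0, 4}; Z2 = {0, 2, 4}; Z3 = {0, 2, 4, 5}; fixed.
Sat(AF (EX full)) = {0, 2, 4, 5}

{0, 2, 4, 5}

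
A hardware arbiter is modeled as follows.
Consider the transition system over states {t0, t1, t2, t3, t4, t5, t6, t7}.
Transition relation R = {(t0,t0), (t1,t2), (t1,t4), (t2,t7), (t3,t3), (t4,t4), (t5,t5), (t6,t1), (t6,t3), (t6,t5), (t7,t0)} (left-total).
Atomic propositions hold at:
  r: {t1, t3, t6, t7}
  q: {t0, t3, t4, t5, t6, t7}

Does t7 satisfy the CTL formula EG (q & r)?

Sat(q & r) = {t3, t6, t7}
EG (q & r): greatest fixpoint, start Z0 = {t3, t6, t7}, keep only states in Sat with some successor in Z. Z1 = {t3, t6}; fixed.
Sat(EG (q & r)) = {t3, t6}
t7 ∉ Sat(EG (q & r)) = {t3, t6}, so the formula does not hold at t7.

No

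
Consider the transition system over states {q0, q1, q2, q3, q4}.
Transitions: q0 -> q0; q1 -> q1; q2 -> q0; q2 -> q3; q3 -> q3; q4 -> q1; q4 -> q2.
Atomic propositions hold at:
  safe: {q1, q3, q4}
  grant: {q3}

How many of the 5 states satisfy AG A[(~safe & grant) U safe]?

2

Sat(~safe) = {q0, q2}
Sat(~safe & grant) = ∅
A[(~safe & grant) U safe]: least fixpoint, start Z0 = Sat(safe) = {q1, q3, q4}, add states in Sat(~safe & grant) with every successor in Z. Already a fixed point.
Sat(A[(~safe & grant) U safe]) = {q1, q3, q4}
AG A[(~safe & grant) U safe]: greatest fixpoint, start Z0 = {q1, q3, q4}, keep only states in Sat with every successor in Z. Z1 = {q1, q3}; fixed.
Sat(AG A[(~safe & grant) U safe]) = {q1, q3}
|Sat(AG A[(~safe & grant) U safe])| = |{q1, q3}| = 2.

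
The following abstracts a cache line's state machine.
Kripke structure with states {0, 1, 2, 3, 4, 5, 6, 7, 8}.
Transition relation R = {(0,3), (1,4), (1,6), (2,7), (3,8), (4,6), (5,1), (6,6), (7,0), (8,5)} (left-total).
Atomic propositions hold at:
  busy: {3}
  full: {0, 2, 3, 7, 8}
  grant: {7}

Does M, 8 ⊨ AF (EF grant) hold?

No

EF grant: least fixpoint, start Z0 = {7}, add states with some successor in Z. Z1 = {2, 7}; fixed.
Sat(EF grant) = {2, 7}
AF (EF grant): least fixpoint, start Z0 = {2, 7}, add states with every successor in Z. Already a fixed point.
Sat(AF (EF grant)) = {2, 7}
8 ∉ Sat(AF (EF grant)) = {2, 7}, so the formula does not hold at 8.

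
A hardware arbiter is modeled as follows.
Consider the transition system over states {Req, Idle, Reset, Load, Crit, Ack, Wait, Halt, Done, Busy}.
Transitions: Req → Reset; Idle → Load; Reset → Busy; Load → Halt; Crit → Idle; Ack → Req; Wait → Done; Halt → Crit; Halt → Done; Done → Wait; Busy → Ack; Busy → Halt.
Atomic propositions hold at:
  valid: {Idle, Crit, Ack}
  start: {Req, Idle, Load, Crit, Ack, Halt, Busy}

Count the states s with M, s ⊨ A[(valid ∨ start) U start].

7

Sat(valid ∨ start) = {Req, Idle, Load, Crit, Ack, Halt, Busy}
A[(valid ∨ start) U start]: least fixpoint, start Z0 = Sat(start) = {Req, Idle, Load, Crit, Ack, Halt, Busy}, add states in Sat(valid ∨ start) with every successor in Z. Already a fixed point.
Sat(A[(valid ∨ start) U start]) = {Req, Idle, Load, Crit, Ack, Halt, Busy}
|Sat(A[(valid ∨ start) U start])| = |{Req, Idle, Load, Crit, Ack, Halt, Busy}| = 7.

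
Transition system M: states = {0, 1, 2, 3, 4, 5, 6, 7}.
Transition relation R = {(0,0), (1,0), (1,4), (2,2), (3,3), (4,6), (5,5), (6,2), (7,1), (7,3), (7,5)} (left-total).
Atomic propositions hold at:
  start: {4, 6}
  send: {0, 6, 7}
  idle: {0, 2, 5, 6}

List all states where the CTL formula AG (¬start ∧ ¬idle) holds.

Sat(¬start) = {0, 1, 2, 3, 5, 7}
Sat(¬idle) = {1, 3, 4, 7}
Sat(¬start ∧ ¬idle) = {1, 3, 7}
AG (¬start ∧ ¬idle): greatest fixpoint, start Z0 = {1, 3, 7}, keep only states in Sat with every successor in Z. Z1 = {3}; fixed.
Sat(AG (¬start ∧ ¬idle)) = {3}

{3}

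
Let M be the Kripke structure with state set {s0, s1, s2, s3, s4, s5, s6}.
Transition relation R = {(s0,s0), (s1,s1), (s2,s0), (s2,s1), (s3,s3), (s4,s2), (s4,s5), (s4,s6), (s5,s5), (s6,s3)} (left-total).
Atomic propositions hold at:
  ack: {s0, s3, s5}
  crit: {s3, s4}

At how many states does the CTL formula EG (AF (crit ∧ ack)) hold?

2

Sat(crit ∧ ack) = {s3}
AF (crit ∧ ack): least fixpoint, start Z0 = {s3}, add states with every successor in Z. Z1 = {s3, s6}; fixed.
Sat(AF (crit ∧ ack)) = {s3, s6}
EG (AF (crit ∧ ack)): greatest fixpoint, start Z0 = {s3, s6}, keep only states in Sat with some successor in Z. Already a fixed point.
Sat(EG (AF (crit ∧ ack))) = {s3, s6}
|Sat(EG (AF (crit ∧ ack)))| = |{s3, s6}| = 2.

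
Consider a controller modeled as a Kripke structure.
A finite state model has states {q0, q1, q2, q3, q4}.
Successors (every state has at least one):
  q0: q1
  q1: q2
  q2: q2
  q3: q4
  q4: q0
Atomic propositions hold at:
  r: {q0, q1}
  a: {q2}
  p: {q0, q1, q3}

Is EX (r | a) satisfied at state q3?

Sat(r | a) = {q0, q1, q2}
Sat(EX (r | a)) = {s : some successor in {q0, q1, q2}} = {q0, q1, q2, q4}
q3 ∉ Sat(EX (r | a)) = {q0, q1, q2, q4}, so the formula does not hold at q3.

No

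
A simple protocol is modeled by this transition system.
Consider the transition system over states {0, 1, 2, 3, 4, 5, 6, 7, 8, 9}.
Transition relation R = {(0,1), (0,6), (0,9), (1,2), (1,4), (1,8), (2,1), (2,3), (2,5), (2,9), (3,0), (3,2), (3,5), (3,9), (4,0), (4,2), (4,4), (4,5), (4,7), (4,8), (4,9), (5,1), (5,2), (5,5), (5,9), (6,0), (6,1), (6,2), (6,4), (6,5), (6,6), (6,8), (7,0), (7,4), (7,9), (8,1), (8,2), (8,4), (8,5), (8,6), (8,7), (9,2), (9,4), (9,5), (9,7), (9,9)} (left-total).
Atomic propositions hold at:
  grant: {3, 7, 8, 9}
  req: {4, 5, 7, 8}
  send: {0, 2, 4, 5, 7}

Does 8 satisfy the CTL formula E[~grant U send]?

Sat(~grant) = {0, 1, 2, 4, 5, 6}
E[~grant U send]: least fixpoint, start Z0 = Sat(send) = {0, 2, 4, 5, 7}, add states in Sat(~grant) with some successor in Z. Z1 = {0, 1, 2, 4, 5, 6, 7}; fixed.
Sat(E[~grant U send]) = {0, 1, 2, 4, 5, 6, 7}
8 ∉ Sat(E[~grant U send]) = {0, 1, 2, 4, 5, 6, 7}, so the formula does not hold at 8.

No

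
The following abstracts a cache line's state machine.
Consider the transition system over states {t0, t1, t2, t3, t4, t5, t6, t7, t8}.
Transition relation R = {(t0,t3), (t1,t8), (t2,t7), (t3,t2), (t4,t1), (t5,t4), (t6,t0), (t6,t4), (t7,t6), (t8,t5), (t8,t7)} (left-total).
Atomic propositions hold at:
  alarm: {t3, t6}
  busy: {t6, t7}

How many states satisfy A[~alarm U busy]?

Sat(~alarm) = {t0, t1, t2, t4, t5, t7, t8}
A[~alarm U busy]: least fixpoint, start Z0 = Sat(busy) = {t6, t7}, add states in Sat(~alarm) with every successor in Z. Z1 = {t2, t6, t7}; fixed.
Sat(A[~alarm U busy]) = {t2, t6, t7}
|Sat(A[~alarm U busy])| = |{t2, t6, t7}| = 3.

3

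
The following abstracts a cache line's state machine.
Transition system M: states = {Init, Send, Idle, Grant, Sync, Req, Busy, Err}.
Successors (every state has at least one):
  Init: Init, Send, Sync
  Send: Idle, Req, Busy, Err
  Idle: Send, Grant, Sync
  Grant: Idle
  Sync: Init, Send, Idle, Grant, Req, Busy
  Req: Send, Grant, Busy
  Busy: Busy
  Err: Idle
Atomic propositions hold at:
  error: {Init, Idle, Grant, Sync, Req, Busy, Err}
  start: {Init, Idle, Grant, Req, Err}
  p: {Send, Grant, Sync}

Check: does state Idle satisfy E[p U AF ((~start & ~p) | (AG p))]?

No

Sat(~start) = {Send, Sync, Busy}
Sat(~p) = {Init, Idle, Req, Busy, Err}
Sat(~start & ~p) = {Busy}
AG p: greatest fixpoint, start Z0 = {Send, Grant, Sync}, keep only states in Sat with every successor in Z. Z1 = ∅; fixed.
Sat(AG p) = ∅
Sat((~start & ~p) | (AG p)) = {Busy}
AF ((~start & ~p) | (AG p)): least fixpoint, start Z0 = {Busy}, add states with every successor in Z. Already a fixed point.
Sat(AF ((~start & ~p) | (AG p))) = {Busy}
E[p U AF ((~start & ~p) | (AG p))]: least fixpoint, start Z0 = Sat(AF ((~start & ~p) | (AG p))) = {Busy}, add states in Sat(p) with some successor in Z. Z1 = {Send, Sync, Busy}; fixed.
Sat(E[p U AF ((~start & ~p) | (AG p))]) = {Send, Sync, Busy}
Idle ∉ Sat(E[p U AF ((~start & ~p) | (AG p))]) = {Send, Sync, Busy}, so the formula does not hold at Idle.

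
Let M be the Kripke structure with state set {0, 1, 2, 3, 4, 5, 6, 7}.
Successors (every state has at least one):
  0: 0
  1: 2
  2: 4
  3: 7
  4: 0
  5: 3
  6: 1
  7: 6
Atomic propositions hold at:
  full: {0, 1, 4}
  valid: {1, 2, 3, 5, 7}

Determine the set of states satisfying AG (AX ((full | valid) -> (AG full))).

{0, 2, 4}

Sat(full | valid) = {0, 1, 2, 3, 4, 5, 7}
AG full: greatest fixpoint, start Z0 = {0, 1, 4}, keep only states in Sat with every successor in Z. Z1 = {0, 4}; fixed.
Sat(AG full) = {0, 4}
Sat((full | valid) -> (AG full)) = {0, 4, 6}
Sat(AX ((full | valid) -> (AG full))) = {s : every successor in {0, 4, 6}} = {0, 2, 4, 7}
AG (AX ((full | valid) -> (AG full))): greatest fixpoint, start Z0 = {0, 2, 4, 7}, keep only states in Sat with every successor in Z. Z1 = {0, 2, 4}; fixed.
Sat(AG (AX ((full | valid) -> (AG full)))) = {0, 2, 4}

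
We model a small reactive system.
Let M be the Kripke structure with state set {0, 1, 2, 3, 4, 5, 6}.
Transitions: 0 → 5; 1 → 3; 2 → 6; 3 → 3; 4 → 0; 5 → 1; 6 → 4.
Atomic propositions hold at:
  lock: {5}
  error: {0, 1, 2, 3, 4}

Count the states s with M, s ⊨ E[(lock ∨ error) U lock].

Sat(lock ∨ error) = {0, 1, 2, 3, 4, 5}
E[(lock ∨ error) U lock]: least fixpoint, start Z0 = Sat(lock) = {5}, add states in Sat(lock ∨ error) with some successor in Z. Z1 = {0, 5}; Z2 = {0, 4, 5}; fixed.
Sat(E[(lock ∨ error) U lock]) = {0, 4, 5}
|Sat(E[(lock ∨ error) U lock])| = |{0, 4, 5}| = 3.

3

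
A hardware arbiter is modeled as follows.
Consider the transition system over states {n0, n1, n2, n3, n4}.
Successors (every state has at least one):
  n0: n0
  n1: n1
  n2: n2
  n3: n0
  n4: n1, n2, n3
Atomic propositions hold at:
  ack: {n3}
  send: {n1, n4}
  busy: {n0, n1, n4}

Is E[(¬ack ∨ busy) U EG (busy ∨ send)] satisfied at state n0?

Sat(¬ack) = {n0, n1, n2, n4}
Sat(¬ack ∨ busy) = {n0, n1, n2, n4}
Sat(busy ∨ send) = {n0, n1, n4}
EG (busy ∨ send): greatest fixpoint, start Z0 = {n0, n1, n4}, keep only states in Sat with some successor in Z. Already a fixed point.
Sat(EG (busy ∨ send)) = {n0, n1, n4}
E[(¬ack ∨ busy) U EG (busy ∨ send)]: least fixpoint, start Z0 = Sat(EG (busy ∨ send)) = {n0, n1, n4}, add states in Sat(¬ack ∨ busy) with some successor in Z. Already a fixed point.
Sat(E[(¬ack ∨ busy) U EG (busy ∨ send)]) = {n0, n1, n4}
n0 ∈ Sat(E[(¬ack ∨ busy) U EG (busy ∨ send)]) = {n0, n1, n4}, so the formula holds at n0.

Yes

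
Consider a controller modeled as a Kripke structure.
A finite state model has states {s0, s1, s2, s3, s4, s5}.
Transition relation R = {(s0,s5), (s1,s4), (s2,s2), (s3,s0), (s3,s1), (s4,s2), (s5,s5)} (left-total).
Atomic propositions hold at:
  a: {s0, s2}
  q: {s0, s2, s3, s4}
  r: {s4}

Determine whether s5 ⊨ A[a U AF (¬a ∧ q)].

Sat(¬a) = {s1, s3, s4, s5}
Sat(¬a ∧ q) = {s3, s4}
AF (¬a ∧ q): least fixpoint, start Z0 = {s3, s4}, add states with every successor in Z. Z1 = {s1, s3, s4}; fixed.
Sat(AF (¬a ∧ q)) = {s1, s3, s4}
A[a U AF (¬a ∧ q)]: least fixpoint, start Z0 = Sat(AF (¬a ∧ q)) = {s1, s3, s4}, add states in Sat(a) with every successor in Z. Already a fixed point.
Sat(A[a U AF (¬a ∧ q)]) = {s1, s3, s4}
s5 ∉ Sat(A[a U AF (¬a ∧ q)]) = {s1, s3, s4}, so the formula does not hold at s5.

No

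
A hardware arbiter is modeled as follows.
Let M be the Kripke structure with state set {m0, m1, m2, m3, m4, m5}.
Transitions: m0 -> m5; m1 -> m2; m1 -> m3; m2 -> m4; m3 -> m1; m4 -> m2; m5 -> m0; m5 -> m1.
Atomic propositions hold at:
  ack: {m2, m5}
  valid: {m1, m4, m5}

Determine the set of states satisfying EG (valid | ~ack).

Sat(~ack) = {m0, m1, m3, m4}
Sat(valid | ~ack) = {m0, m1, m3, m4, m5}
EG (valid | ~ack): greatest fixpoint, start Z0 = {m0, m1, m3, m4, m5}, keep only states in Sat with some successor in Z. Z1 = {m0, m1, m3, m5}; fixed.
Sat(EG (valid | ~ack)) = {m0, m1, m3, m5}

{m0, m1, m3, m5}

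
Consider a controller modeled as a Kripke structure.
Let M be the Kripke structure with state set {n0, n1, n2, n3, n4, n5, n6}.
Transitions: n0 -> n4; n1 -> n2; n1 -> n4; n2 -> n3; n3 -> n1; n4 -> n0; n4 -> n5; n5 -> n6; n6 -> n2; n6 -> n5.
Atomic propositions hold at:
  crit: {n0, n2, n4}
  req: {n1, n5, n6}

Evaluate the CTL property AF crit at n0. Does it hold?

Yes

AF crit: least fixpoint, start Z0 = {n0, n2, n4}, add states with every successor in Z. Z1 = {n0, n1, n2, n4}; Z2 = {n0, n1, n2, n3, n4}; fixed.
Sat(AF crit) = {n0, n1, n2, n3, n4}
n0 ∈ Sat(AF crit) = {n0, n1, n2, n3, n4}, so the formula holds at n0.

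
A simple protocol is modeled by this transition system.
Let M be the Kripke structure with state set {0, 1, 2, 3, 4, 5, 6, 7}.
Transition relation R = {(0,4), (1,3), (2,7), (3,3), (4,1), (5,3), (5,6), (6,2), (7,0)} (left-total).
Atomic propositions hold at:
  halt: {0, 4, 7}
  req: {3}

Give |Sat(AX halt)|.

Sat(AX halt) = {s : every successor in {0, 4, 7}} = {0, 2, 7}
|Sat(AX halt)| = |{0, 2, 7}| = 3.

3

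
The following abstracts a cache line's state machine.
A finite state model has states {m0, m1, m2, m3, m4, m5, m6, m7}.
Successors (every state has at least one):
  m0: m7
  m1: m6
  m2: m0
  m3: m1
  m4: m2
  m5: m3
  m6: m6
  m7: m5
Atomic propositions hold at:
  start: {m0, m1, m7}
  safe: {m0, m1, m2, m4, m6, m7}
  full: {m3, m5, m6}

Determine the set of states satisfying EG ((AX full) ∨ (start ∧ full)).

{m1, m6}

Sat(AX full) = {s : every successor in {m3, m5, m6}} = {m1, m5, m6, m7}
Sat(start ∧ full) = ∅
Sat((AX full) ∨ (start ∧ full)) = {m1, m5, m6, m7}
EG ((AX full) ∨ (start ∧ full)): greatest fixpoint, start Z0 = {m1, m5, m6, m7}, keep only states in Sat with some successor in Z. Z1 = {m1, m6, m7}; Z2 = {m1, m6}; fixed.
Sat(EG ((AX full) ∨ (start ∧ full))) = {m1, m6}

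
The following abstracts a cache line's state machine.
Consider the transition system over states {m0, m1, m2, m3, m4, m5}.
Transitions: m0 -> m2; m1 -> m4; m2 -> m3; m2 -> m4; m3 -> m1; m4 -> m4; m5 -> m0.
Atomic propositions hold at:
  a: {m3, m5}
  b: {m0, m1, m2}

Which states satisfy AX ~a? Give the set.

{m0, m1, m3, m4, m5}

Sat(~a) = {m0, m1, m2, m4}
Sat(AX ~a) = {s : every successor in {m0, m1, m2, m4}} = {m0, m1, m3, m4, m5}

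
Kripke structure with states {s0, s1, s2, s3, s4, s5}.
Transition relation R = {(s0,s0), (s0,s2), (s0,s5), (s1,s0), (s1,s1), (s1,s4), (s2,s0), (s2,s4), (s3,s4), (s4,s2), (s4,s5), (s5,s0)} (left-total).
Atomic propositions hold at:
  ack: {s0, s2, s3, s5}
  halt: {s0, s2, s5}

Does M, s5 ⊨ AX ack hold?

Sat(AX ack) = {s : every successor in {s0, s2, s3, s5}} = {s0, s4, s5}
s5 ∈ Sat(AX ack) = {s0, s4, s5}, so the formula holds at s5.

Yes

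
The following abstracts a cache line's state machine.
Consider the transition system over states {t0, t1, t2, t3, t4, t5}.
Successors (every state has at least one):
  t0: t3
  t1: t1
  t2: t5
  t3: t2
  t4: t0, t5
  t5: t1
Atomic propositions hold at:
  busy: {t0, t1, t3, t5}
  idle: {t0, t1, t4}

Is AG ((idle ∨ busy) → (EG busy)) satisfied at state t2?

Yes

Sat(idle ∨ busy) = {t0, t1, t3, t4, t5}
EG busy: greatest fixpoint, start Z0 = {t0, t1, t3, t5}, keep only states in Sat with some successor in Z. Z1 = {t0, t1, t5}; Z2 = {t1, t5}; fixed.
Sat(EG busy) = {t1, t5}
Sat((idle ∨ busy) → (EG busy)) = {t1, t2, t5}
AG ((idle ∨ busy) → (EG busy)): greatest fixpoint, start Z0 = {t1, t2, t5}, keep only states in Sat with every successor in Z. Already a fixed point.
Sat(AG ((idle ∨ busy) → (EG busy))) = {t1, t2, t5}
t2 ∈ Sat(AG ((idle ∨ busy) → (EG busy))) = {t1, t2, t5}, so the formula holds at t2.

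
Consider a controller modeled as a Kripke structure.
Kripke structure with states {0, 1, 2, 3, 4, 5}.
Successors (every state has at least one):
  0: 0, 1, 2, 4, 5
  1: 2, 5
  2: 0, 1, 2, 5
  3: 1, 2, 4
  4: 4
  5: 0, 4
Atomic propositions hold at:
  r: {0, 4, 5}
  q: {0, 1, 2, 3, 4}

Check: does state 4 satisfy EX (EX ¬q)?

No

Sat(¬q) = {5}
Sat(EX ¬q) = {s : some successor in {5}} = {0, 1, 2}
Sat(EX (EX ¬q)) = {s : some successor in {0, 1, 2}} = {0, 1, 2, 3, 5}
4 ∉ Sat(EX (EX ¬q)) = {0, 1, 2, 3, 5}, so the formula does not hold at 4.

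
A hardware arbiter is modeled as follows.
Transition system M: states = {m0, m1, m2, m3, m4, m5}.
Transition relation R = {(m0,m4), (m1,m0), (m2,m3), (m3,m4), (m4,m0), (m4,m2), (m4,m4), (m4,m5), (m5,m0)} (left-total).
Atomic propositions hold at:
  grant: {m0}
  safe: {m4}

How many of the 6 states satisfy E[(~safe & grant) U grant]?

Sat(~safe) = {m0, m1, m2, m3, m5}
Sat(~safe & grant) = {m0}
E[(~safe & grant) U grant]: least fixpoint, start Z0 = Sat(grant) = {m0}, add states in Sat(~safe & grant) with some successor in Z. Already a fixed point.
Sat(E[(~safe & grant) U grant]) = {m0}
|Sat(E[(~safe & grant) U grant])| = |{m0}| = 1.

1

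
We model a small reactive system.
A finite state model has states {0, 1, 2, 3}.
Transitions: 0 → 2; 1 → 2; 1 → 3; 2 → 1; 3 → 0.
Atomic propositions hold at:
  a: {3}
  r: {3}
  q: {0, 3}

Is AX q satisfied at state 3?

Yes

Sat(AX q) = {s : every successor in {0, 3}} = {3}
3 ∈ Sat(AX q) = {3}, so the formula holds at 3.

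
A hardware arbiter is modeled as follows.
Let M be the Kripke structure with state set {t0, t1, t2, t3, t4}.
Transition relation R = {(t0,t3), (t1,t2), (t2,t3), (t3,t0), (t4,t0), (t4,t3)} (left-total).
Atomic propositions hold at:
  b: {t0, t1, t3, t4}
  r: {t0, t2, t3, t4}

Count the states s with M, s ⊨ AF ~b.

2

Sat(~b) = {t2}
AF ~b: least fixpoint, start Z0 = {t2}, add states with every successor in Z. Z1 = {t1, t2}; fixed.
Sat(AF ~b) = {t1, t2}
|Sat(AF ~b)| = |{t1, t2}| = 2.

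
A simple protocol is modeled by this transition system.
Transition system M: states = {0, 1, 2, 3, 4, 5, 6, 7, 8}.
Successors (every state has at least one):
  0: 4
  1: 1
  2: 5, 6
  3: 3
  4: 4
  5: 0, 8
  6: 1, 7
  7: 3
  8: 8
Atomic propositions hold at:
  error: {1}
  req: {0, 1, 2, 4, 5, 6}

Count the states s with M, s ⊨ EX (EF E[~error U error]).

3

Sat(~error) = {0, 2, 3, 4, 5, 6, 7, 8}
E[~error U error]: least fixpoint, start Z0 = Sat(error) = {1}, add states in Sat(~error) with some successor in Z. Z1 = {1, 6}; Z2 = {1, 2, 6}; fixed.
Sat(E[~error U error]) = {1, 2, 6}
EF E[~error U error]: least fixpoint, start Z0 = {1, 2, 6}, add states with some successor in Z. Already a fixed point.
Sat(EF E[~error U error]) = {1, 2, 6}
Sat(EX (EF E[~error U error])) = {s : some successor in {1, 2, 6}} = {1, 2, 6}
|Sat(EX (EF E[~error U error]))| = |{1, 2, 6}| = 3.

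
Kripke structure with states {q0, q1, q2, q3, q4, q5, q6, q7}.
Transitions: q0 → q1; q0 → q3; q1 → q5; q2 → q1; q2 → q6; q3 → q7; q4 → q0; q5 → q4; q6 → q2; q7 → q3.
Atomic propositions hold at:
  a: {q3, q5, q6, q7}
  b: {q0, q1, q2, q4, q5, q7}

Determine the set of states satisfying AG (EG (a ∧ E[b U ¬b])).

Sat(¬b) = {q3, q6}
E[b U ¬b]: least fixpoint, start Z0 = Sat(¬b) = {q3, q6}, add states in Sat(b) with some successor in Z. Z1 = {q0, q2, q3, q6, q7}; Z2 = {q0, q2, q3, q4, q6, q7}; Z3 = {q0, q2, q3, q4, q5, q6, q7}; Z4 = {q0, q1, q2, q3, q4, q5, q6, q7}; fixed.
Sat(E[b U ¬b]) = {q0, q1, q2, q3, q4, q5, q6, q7}
Sat(a ∧ E[b U ¬b]) = {q3, q5, q6, q7}
EG (a ∧ E[b U ¬b]): greatest fixpoint, start Z0 = {q3, q5, q6, q7}, keep only states in Sat with some successor in Z. Z1 = {q3, q7}; fixed.
Sat(EG (a ∧ E[b U ¬b])) = {q3, q7}
AG (EG (a ∧ E[b U ¬b])): greatest fixpoint, start Z0 = {q3, q7}, keep only states in Sat with every successor in Z. Already a fixed point.
Sat(AG (EG (a ∧ E[b U ¬b]))) = {q3, q7}

{q3, q7}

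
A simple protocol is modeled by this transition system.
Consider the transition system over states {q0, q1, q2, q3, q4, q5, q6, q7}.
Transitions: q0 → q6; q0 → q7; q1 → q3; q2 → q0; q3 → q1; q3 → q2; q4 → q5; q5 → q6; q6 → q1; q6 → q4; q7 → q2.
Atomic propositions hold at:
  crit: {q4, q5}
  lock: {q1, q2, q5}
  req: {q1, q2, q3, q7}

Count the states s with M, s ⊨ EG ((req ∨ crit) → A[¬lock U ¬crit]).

Sat(req ∨ crit) = {q1, q2, q3, q4, q5, q7}
Sat(¬lock) = {q0, q3, q4, q6, q7}
Sat(¬crit) = {q0, q1, q2, q3, q6, q7}
A[¬lock U ¬crit]: least fixpoint, start Z0 = Sat(¬crit) = {q0, q1, q2, q3, q6, q7}, add states in Sat(¬lock) with every successor in Z. Already a fixed point.
Sat(A[¬lock U ¬crit]) = {q0, q1, q2, q3, q6, q7}
Sat((req ∨ crit) → A[¬lock U ¬crit]) = {q0, q1, q2, q3, q6, q7}
EG ((req ∨ crit) → A[¬lock U ¬crit]): greatest fixpoint, start Z0 = {q0, q1, q2, q3, q6, q7}, keep only states in Sat with some successor in Z. Already a fixed point.
Sat(EG ((req ∨ crit) → A[¬lock U ¬crit])) = {q0, q1, q2, q3, q6, q7}
|Sat(EG ((req ∨ crit) → A[¬lock U ¬crit]))| = |{q0, q1, q2, q3, q6, q7}| = 6.

6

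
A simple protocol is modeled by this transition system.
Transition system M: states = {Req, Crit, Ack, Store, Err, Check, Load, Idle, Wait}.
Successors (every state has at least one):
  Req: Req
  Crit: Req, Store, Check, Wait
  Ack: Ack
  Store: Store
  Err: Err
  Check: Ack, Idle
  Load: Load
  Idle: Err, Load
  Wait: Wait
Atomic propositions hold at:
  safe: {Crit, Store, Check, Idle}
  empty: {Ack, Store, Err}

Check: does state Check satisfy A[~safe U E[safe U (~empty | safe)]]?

Yes

Sat(~safe) = {Req, Ack, Err, Load, Wait}
Sat(~empty) = {Req, Crit, Check, Load, Idle, Wait}
Sat(~empty | safe) = {Req, Crit, Store, Check, Load, Idle, Wait}
E[safe U (~empty | safe)]: least fixpoint, start Z0 = Sat((~empty | safe)) = {Req, Crit, Store, Check, Load, Idle, Wait}, add states in Sat(safe) with some successor in Z. Already a fixed point.
Sat(E[safe U (~empty | safe)]) = {Req, Crit, Store, Check, Load, Idle, Wait}
A[~safe U E[safe U (~empty | safe)]]: least fixpoint, start Z0 = Sat(E[safe U (~empty | safe)]) = {Req, Crit, Store, Check, Load, Idle, Wait}, add states in Sat(~safe) with every successor in Z. Already a fixed point.
Sat(A[~safe U E[safe U (~empty | safe)]]) = {Req, Crit, Store, Check, Load, Idle, Wait}
Check ∈ Sat(A[~safe U E[safe U (~empty | safe)]]) = {Req, Crit, Store, Check, Load, Idle, Wait}, so the formula holds at Check.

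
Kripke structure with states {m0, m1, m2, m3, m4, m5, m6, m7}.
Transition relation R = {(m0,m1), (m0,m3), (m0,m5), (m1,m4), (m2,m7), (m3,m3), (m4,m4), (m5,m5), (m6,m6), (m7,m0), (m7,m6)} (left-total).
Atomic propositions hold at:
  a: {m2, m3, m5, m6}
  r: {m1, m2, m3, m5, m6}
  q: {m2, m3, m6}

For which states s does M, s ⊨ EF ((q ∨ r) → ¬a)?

Sat(q ∨ r) = {m1, m2, m3, m5, m6}
Sat(¬a) = {m0, m1, m4, m7}
Sat((q ∨ r) → ¬a) = {m0, m1, m4, m7}
EF ((q ∨ r) → ¬a): least fixpoint, start Z0 = {m0, m1, m4, m7}, add states with some successor in Z. Z1 = {m0, m1, m2, m4, m7}; fixed.
Sat(EF ((q ∨ r) → ¬a)) = {m0, m1, m2, m4, m7}

{m0, m1, m2, m4, m7}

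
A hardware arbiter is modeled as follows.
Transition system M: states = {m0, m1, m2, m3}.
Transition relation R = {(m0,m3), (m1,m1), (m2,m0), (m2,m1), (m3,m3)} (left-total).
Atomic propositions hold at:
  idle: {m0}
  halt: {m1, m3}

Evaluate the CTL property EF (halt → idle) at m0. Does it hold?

Yes

Sat(halt → idle) = {m0, m2}
EF (halt → idle): least fixpoint, start Z0 = {m0, m2}, add states with some successor in Z. Already a fixed point.
Sat(EF (halt → idle)) = {m0, m2}
m0 ∈ Sat(EF (halt → idle)) = {m0, m2}, so the formula holds at m0.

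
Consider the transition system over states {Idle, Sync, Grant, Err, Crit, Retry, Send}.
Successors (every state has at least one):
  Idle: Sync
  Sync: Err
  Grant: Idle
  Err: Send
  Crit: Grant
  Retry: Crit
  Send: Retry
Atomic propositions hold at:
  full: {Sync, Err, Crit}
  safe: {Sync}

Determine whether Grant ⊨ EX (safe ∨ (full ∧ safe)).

Sat(full ∧ safe) = {Sync}
Sat(safe ∨ (full ∧ safe)) = {Sync}
Sat(EX (safe ∨ (full ∧ safe))) = {s : some successor in {Sync}} = {Idle}
Grant ∉ Sat(EX (safe ∨ (full ∧ safe))) = {Idle}, so the formula does not hold at Grant.

No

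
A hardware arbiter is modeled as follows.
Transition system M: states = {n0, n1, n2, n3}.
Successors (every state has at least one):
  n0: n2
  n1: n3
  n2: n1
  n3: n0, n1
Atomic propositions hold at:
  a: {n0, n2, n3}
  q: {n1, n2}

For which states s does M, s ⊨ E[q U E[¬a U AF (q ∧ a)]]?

{n0, n2}

Sat(¬a) = {n1}
Sat(q ∧ a) = {n2}
AF (q ∧ a): least fixpoint, start Z0 = {n2}, add states with every successor in Z. Z1 = {n0, n2}; fixed.
Sat(AF (q ∧ a)) = {n0, n2}
E[¬a U AF (q ∧ a)]: least fixpoint, start Z0 = Sat(AF (q ∧ a)) = {n0, n2}, add states in Sat(¬a) with some successor in Z. Already a fixed point.
Sat(E[¬a U AF (q ∧ a)]) = {n0, n2}
E[q U E[¬a U AF (q ∧ a)]]: least fixpoint, start Z0 = Sat(E[¬a U AF (q ∧ a)]) = {n0, n2}, add states in Sat(q) with some successor in Z. Already a fixed point.
Sat(E[q U E[¬a U AF (q ∧ a)]]) = {n0, n2}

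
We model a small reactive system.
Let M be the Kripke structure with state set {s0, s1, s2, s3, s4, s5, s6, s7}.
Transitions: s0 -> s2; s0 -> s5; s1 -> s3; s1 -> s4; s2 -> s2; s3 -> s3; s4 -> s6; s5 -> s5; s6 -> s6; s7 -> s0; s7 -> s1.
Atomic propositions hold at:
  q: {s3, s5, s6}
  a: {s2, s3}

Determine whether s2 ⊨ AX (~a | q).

No

Sat(~a) = {s0, s1, s4, s5, s6, s7}
Sat(~a | q) = {s0, s1, s3, s4, s5, s6, s7}
Sat(AX (~a | q)) = {s : every successor in {s0, s1, s3, s4, s5, s6, s7}} = {s1, s3, s4, s5, s6, s7}
s2 ∉ Sat(AX (~a | q)) = {s1, s3, s4, s5, s6, s7}, so the formula does not hold at s2.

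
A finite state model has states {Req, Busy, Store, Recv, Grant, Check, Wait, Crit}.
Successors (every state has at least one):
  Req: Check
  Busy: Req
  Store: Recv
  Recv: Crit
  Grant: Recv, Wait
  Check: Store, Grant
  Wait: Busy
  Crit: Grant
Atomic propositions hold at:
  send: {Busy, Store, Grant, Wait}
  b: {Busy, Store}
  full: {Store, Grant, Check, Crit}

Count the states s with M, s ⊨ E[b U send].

E[b U send]: least fixpoint, start Z0 = Sat(send) = {Busy, Store, Grant, Wait}, add states in Sat(b) with some successor in Z. Already a fixed point.
Sat(E[b U send]) = {Busy, Store, Grant, Wait}
|Sat(E[b U send])| = |{Busy, Store, Grant, Wait}| = 4.

4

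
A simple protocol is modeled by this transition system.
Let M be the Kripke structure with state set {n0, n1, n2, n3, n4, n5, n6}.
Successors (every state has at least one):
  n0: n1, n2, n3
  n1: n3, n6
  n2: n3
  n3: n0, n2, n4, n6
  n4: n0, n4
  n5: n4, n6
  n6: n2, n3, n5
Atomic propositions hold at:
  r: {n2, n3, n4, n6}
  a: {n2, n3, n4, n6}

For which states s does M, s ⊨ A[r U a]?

{n2, n3, n4, n6}

A[r U a]: least fixpoint, start Z0 = Sat(a) = {n2, n3, n4, n6}, add states in Sat(r) with every successor in Z. Already a fixed point.
Sat(A[r U a]) = {n2, n3, n4, n6}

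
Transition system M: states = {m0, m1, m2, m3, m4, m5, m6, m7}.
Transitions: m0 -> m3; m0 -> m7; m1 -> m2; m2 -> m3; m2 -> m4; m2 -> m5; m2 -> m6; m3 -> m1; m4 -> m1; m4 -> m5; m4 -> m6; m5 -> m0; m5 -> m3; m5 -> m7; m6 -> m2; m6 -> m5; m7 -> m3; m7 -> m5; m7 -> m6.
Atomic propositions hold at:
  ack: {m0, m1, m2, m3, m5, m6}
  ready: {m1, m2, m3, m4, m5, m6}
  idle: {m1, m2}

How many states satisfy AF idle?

3

AF idle: least fixpoint, start Z0 = {m1, m2}, add states with every successor in Z. Z1 = {m1, m2, m3}; fixed.
Sat(AF idle) = {m1, m2, m3}
|Sat(AF idle)| = |{m1, m2, m3}| = 3.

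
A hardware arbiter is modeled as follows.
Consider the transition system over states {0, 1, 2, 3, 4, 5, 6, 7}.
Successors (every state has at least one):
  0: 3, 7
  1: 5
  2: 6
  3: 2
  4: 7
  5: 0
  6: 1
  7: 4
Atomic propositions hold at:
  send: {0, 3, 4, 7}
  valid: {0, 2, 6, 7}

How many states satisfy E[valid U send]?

4

E[valid U send]: least fixpoint, start Z0 = Sat(send) = {0, 3, 4, 7}, add states in Sat(valid) with some successor in Z. Already a fixed point.
Sat(E[valid U send]) = {0, 3, 4, 7}
|Sat(E[valid U send])| = |{0, 3, 4, 7}| = 4.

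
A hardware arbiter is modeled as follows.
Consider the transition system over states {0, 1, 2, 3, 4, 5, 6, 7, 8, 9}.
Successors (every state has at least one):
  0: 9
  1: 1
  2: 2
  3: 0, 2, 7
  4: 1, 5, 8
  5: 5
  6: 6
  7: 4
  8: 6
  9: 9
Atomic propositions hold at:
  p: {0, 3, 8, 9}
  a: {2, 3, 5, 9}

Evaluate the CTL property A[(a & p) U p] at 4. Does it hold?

No

Sat(a & p) = {3, 9}
A[(a & p) U p]: least fixpoint, start Z0 = Sat(p) = {0, 3, 8, 9}, add states in Sat(a & p) with every successor in Z. Already a fixed point.
Sat(A[(a & p) U p]) = {0, 3, 8, 9}
4 ∉ Sat(A[(a & p) U p]) = {0, 3, 8, 9}, so the formula does not hold at 4.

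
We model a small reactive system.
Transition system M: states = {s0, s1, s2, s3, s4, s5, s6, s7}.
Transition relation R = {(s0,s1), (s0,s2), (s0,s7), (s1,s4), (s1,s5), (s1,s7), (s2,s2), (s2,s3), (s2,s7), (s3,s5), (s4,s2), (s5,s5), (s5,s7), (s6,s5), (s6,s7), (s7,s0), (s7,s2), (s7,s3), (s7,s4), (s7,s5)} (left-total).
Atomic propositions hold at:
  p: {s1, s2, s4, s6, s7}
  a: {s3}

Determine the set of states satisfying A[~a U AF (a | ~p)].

Sat(~a) = {s0, s1, s2, s4, s5, s6, s7}
Sat(~p) = {s0, s3, s5}
Sat(a | ~p) = {s0, s3, s5}
AF (a | ~p): least fixpoint, start Z0 = {s0, s3, s5}, add states with every successor in Z. Already a fixed point.
Sat(AF (a | ~p)) = {s0, s3, s5}
A[~a U AF (a | ~p)]: least fixpoint, start Z0 = Sat(AF (a | ~p)) = {s0, s3, s5}, add states in Sat(~a) with every successor in Z. Already a fixed point.
Sat(A[~a U AF (a | ~p)]) = {s0, s3, s5}

{s0, s3, s5}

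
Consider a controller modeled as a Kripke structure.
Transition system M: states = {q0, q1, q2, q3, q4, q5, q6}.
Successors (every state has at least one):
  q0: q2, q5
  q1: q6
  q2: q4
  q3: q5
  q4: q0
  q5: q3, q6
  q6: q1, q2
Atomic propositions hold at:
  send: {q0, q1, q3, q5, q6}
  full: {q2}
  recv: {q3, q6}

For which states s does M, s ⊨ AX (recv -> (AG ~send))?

Sat(~send) = {q2, q4}
AG ~send: greatest fixpoint, start Z0 = {q2, q4}, keep only states in Sat with every successor in Z. Z1 = {q2}; Z2 = ∅; fixed.
Sat(AG ~send) = ∅
Sat(recv -> (AG ~send)) = {q0, q1, q2, q4, q5}
Sat(AX (recv -> (AG ~send))) = {s : every successor in {q0, q1, q2, q4, q5}} = {q0, q2, q3, q4, q6}

{q0, q2, q3, q4, q6}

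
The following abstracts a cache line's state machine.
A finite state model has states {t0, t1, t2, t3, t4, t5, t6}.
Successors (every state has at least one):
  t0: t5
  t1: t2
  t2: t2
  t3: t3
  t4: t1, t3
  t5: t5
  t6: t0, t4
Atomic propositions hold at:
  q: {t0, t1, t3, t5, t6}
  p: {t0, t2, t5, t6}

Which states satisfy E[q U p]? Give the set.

{t0, t1, t2, t5, t6}

E[q U p]: least fixpoint, start Z0 = Sat(p) = {t0, t2, t5, t6}, add states in Sat(q) with some successor in Z. Z1 = {t0, t1, t2, t5, t6}; fixed.
Sat(E[q U p]) = {t0, t1, t2, t5, t6}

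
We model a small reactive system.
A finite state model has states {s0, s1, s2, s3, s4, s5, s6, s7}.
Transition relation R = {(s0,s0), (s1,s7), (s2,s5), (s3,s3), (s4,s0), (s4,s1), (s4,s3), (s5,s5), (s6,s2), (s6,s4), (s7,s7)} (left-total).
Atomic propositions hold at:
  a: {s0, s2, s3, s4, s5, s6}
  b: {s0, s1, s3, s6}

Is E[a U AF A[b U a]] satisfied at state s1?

No

A[b U a]: least fixpoint, start Z0 = Sat(a) = {s0, s2, s3, s4, s5, s6}, add states in Sat(b) with every successor in Z. Already a fixed point.
Sat(A[b U a]) = {s0, s2, s3, s4, s5, s6}
AF A[b U a]: least fixpoint, start Z0 = {s0, s2, s3, s4, s5, s6}, add states with every successor in Z. Already a fixed point.
Sat(AF A[b U a]) = {s0, s2, s3, s4, s5, s6}
E[a U AF A[b U a]]: least fixpoint, start Z0 = Sat(AF A[b U a]) = {s0, s2, s3, s4, s5, s6}, add states in Sat(a) with some successor in Z. Already a fixed point.
Sat(E[a U AF A[b U a]]) = {s0, s2, s3, s4, s5, s6}
s1 ∉ Sat(E[a U AF A[b U a]]) = {s0, s2, s3, s4, s5, s6}, so the formula does not hold at s1.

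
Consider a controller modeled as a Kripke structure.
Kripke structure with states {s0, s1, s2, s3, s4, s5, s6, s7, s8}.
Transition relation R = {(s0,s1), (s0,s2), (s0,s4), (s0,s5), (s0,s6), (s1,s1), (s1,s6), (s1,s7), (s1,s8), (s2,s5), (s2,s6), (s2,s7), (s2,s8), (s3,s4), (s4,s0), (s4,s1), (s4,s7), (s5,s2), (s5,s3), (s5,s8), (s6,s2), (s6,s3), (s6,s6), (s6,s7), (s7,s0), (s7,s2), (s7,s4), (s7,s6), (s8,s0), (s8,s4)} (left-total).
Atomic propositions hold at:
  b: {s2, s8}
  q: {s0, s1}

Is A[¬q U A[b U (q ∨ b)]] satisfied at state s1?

Yes

Sat(¬q) = {s2, s3, s4, s5, s6, s7, s8}
Sat(q ∨ b) = {s0, s1, s2, s8}
A[b U (q ∨ b)]: least fixpoint, start Z0 = Sat((q ∨ b)) = {s0, s1, s2, s8}, add states in Sat(b) with every successor in Z. Already a fixed point.
Sat(A[b U (q ∨ b)]) = {s0, s1, s2, s8}
A[¬q U A[b U (q ∨ b)]]: least fixpoint, start Z0 = Sat(A[b U (q ∨ b)]) = {s0, s1, s2, s8}, add states in Sat(¬q) with every successor in Z. Already a fixed point.
Sat(A[¬q U A[b U (q ∨ b)]]) = {s0, s1, s2, s8}
s1 ∈ Sat(A[¬q U A[b U (q ∨ b)]]) = {s0, s1, s2, s8}, so the formula holds at s1.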